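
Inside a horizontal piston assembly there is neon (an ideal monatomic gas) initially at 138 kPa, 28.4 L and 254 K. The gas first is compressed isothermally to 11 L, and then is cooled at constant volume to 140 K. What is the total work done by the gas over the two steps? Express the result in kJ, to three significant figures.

Step 1 (isothermal): W = P₁V₁ ln(V₂/V₁) = (3919) ln(11/28.4) = -3717 J.
Step 2 (isochoric): W = 0 (constant volume).
W_total = -3717 + 0 = -3717 J.

W_total ≈ -3.72 kJ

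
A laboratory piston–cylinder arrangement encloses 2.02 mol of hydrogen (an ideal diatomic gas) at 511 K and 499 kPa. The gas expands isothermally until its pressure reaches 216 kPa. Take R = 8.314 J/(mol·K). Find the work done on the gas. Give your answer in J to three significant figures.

W ≈ -7190 J

Isothermal process: W = nRT ln(V₂/V₁) = nRT ln(P₁/P₂).
W = (2.02)(8.314)(511) × ln(499/216)
  = 8582 × ln(2.31) = 8582 × 0.8373
W_by_gas = 7186 J; work on gas = −W_by = -7186 J.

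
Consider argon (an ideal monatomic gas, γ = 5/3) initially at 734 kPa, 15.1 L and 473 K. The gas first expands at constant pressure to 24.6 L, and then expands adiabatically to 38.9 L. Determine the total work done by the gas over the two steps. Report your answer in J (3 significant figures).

W_total ≈ 14100 J

Step 1 (isobaric): W = PΔV = (734 kPa)(24.6 − 15.1 L) = 6973 J.
After step 1: P = 734 kPa, V = 24.6 L, T = 770.6 K.
Step 2 (adiabatic): W = (P₁V₁ − P₂V₂)/(γ−1) = (18056 − 13303)/0.667 = 7130 J.
W_total = 6973 + 7130 = 14103 J.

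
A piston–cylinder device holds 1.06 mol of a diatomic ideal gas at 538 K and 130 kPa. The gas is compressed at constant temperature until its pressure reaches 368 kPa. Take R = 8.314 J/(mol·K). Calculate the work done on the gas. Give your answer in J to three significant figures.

Isothermal process: W = nRT ln(V₂/V₁) = nRT ln(P₁/P₂).
W = (1.06)(8.314)(538) × ln(130/368)
  = 4741 × ln(0.3533) = 4741 × -1.041
W_by_gas = -4934 J; work on gas = −W_by = 4934 J.

W ≈ 4930 J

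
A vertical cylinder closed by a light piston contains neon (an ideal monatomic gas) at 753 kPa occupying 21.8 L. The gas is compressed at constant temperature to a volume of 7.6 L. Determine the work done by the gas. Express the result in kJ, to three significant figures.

W ≈ -17.3 kJ

Isothermal: W = nRT ln(V₂/V₁) = P₁V₁ ln(V₂/V₁).
P₁V₁ = (753 kPa)(21.8 L) = 16415 J.
W = 16415 × ln(7.6/21.8) = 16415 × -1.054
W_by_gas = -17298 J.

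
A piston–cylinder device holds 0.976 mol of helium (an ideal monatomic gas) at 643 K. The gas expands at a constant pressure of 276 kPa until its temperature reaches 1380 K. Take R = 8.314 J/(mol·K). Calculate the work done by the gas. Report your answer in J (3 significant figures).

W ≈ 5980 J

Isobaric: W = P ΔV = nR ΔT.
W = (0.976)(8.314)(1380 − 643) = 5980 J.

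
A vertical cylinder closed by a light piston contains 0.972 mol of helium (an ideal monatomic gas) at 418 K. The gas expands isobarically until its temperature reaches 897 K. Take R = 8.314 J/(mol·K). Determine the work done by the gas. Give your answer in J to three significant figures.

W ≈ 3870 J

Isobaric: W = P ΔV = nR ΔT.
W = (0.972)(8.314)(897 − 418) = 3871 J.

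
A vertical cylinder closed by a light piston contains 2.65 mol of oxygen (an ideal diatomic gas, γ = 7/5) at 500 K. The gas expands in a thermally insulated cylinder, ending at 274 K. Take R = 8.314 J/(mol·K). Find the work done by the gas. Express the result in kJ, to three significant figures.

W ≈ 12.4 kJ

Adiabatic ⇒ Q = 0, so W_by = −ΔU = nCᵥ(T₁ − T₂).
Cᵥ = 5R/2 = 20.79 J/(mol·K).
W = (2.65)(20.79)(500 − 274) = 12448 J.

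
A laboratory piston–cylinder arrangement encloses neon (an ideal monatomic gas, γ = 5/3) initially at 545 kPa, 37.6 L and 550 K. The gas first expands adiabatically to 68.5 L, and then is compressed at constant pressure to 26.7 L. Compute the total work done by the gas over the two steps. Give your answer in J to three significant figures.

W_total ≈ 1750 J

Step 1 (adiabatic): W = (P₁V₁ − P₂V₂)/(γ−1) = (20492 − 13738)/0.667 = 10131 J.
After step 1: P = 200.6 kPa, V = 68.5 L, T = 368.7 K.
Step 2 (isobaric): W = PΔV = (200.6 kPa)(26.7 − 68.5 L) = -8383 J.
W_total = 10131 − 8383 = 1748 J.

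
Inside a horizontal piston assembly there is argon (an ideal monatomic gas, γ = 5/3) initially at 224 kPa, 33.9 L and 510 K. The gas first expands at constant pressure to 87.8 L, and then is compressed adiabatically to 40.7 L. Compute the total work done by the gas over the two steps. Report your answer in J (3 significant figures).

W_total ≈ -7680 J

Step 1 (isobaric): W = PΔV = (224 kPa)(87.8 − 33.9 L) = 12074 J.
After step 1: P = 224 kPa, V = 87.8 L, T = 1321 K.
Step 2 (adiabatic): W = (P₁V₁ − P₂V₂)/(γ−1) = (19667 − 32835)/0.667 = -19752 J.
W_total = 12074 − 19752 = -7679 J.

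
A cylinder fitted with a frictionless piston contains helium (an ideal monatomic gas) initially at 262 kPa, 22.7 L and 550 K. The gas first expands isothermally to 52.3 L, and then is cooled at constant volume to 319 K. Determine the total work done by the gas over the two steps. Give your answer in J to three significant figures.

Step 1 (isothermal): W = P₁V₁ ln(V₂/V₁) = (5947) ln(52.3/22.7) = 4964 J.
Step 2 (isochoric): W = 0 (constant volume).
W_total = 4964 + 0 = 4964 J.

W_total ≈ 4960 J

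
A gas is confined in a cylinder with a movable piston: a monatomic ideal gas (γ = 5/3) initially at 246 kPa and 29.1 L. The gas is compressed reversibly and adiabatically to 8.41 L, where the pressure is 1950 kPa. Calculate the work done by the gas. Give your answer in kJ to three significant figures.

W ≈ -13.9 kJ

Adiabatic: W = (P₁V₁ − P₂V₂)/(γ − 1) with γ = 5/3.
P₁V₁ = 7159 J, P₂V₂ = 16400 J.
W = (7159 − 16400) / 0.6667 = -13861 J.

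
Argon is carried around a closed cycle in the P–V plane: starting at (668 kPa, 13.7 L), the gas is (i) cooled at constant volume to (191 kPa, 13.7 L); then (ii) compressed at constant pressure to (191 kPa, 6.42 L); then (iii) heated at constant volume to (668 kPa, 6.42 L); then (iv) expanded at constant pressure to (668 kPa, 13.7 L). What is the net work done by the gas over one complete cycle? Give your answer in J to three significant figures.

W_net ≈ 3470 J

Constant-volume legs do no work.
W(ii) = (191)(6.42 − 13.7) = -1390 J; W(iv) = (668)(13.7 − 6.42) = 4863 J.
W_net = -1390 + 4863 = 3473 J (the clockwise enclosed area).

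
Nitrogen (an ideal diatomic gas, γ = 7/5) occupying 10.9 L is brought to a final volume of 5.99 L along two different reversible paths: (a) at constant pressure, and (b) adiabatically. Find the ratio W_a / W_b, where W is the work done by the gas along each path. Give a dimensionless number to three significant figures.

Path (a) isobaric: W = P₁(V₂ − V₁) → W_a/(P₁V₁) = -0.4505.
Path (b) adiabatic: W = P₁V₁(1 − (V₁/V₂)^(γ−1))/(γ−1) → W_b/(P₁V₁) = -0.6764.
W_a / W_b = -0.4505 / -0.6764 = 0.6659.

W_a / W_b ≈ 0.666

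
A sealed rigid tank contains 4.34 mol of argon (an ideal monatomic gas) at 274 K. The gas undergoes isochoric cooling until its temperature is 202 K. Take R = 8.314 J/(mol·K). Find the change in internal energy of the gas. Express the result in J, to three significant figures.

ΔU ≈ -3900 J

Constant volume ⇒ W = 0, so Q = ΔU = nCᵥΔT with Cᵥ = 3R/2 = 12.47 J/(mol·K).
ΔU = (4.34)(12.47)(202 − 274) = -3897 J.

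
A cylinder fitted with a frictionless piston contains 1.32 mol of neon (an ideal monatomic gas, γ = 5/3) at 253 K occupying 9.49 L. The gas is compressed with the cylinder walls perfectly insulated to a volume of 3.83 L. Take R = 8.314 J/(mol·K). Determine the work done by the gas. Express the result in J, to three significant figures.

W ≈ -3460 J

Adiabatic: TV^(γ−1) = const with γ = 5/3.
T₂ = T₁ (V₁/V₂)^(γ−1) = 253 × (9.49/3.83)^0.667 = 253 × 1.831 = 463.3 K.
W_by = nCᵥ(T₁ − T₂) = (1.32)(12.47)(253 − 463.3) = -3461 J.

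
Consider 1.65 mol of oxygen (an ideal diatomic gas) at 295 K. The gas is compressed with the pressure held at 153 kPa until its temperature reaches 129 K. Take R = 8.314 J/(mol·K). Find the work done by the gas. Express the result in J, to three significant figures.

W ≈ -2280 J

Isobaric: W = P ΔV = nR ΔT.
W = (1.65)(8.314)(129 − 295) = -2277 J.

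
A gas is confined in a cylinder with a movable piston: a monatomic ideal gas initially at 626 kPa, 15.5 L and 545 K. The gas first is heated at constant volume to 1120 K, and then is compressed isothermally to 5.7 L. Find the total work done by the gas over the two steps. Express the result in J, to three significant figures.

Step 1 (isochoric): W = 0 (constant volume).
After step 1: P = 1286 kPa (V unchanged).
Step 2 (isothermal): W = P₁V₁ ln(V₂/V₁) = (19940) ln(5.7/15.5) = -19948 J.
W_total = 0 − 19948 = -19948 J.

W_total ≈ -19900 J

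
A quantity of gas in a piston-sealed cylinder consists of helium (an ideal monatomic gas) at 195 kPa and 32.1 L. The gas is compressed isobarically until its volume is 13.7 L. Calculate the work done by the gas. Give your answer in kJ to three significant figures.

W ≈ -3.59 kJ

Isobaric: W = P ΔV.
W = (195 kPa)(13.7 − 32.1 L) = (195)(-18.4) = -3588 J.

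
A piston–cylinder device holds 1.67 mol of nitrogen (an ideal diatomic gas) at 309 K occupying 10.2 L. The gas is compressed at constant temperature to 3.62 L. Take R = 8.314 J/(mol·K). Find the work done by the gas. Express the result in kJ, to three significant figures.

W ≈ -4.44 kJ

Isothermal: W = nRT ln(V₂/V₁).
W = (1.67)(8.314)(309) × ln(3.62/10.2)
  = 4290 × -1.036
W_by_gas = -4444 J.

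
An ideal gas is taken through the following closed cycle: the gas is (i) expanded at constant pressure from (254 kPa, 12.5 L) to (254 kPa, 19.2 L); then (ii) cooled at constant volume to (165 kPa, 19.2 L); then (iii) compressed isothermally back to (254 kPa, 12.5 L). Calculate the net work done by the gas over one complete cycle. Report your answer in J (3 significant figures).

Leg (i): W = PΔV = (254)(19.2 − 12.5) = 1702 J.
Leg (ii): W = 0.
Leg (iii): W = PᵢVᵢ ln(V_f/Vᵢ) = (3168) ln(12.5/19.2) = -1360 J.
W_net = 1702 − 1360 = 342.2 J.

W_net ≈ 342 J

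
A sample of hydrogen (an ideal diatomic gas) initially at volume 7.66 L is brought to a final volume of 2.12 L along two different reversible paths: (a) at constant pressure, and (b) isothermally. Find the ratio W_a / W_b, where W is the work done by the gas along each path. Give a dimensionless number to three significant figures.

Path (a) isobaric: W = P₁(V₂ − V₁) → W_a/(P₁V₁) = -0.7232.
Path (b) isothermal: W = P₁V₁ ln(V₂/V₁) → W_b/(P₁V₁) = -1.285.
W_a / W_b = -0.7232 / -1.285 = 0.563.

W_a / W_b ≈ 0.563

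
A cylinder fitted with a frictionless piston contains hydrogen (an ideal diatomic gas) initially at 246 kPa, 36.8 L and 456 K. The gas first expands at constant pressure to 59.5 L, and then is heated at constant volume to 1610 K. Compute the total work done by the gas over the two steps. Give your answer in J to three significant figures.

W_total ≈ 5580 J

Step 1 (isobaric): W = PΔV = (246 kPa)(59.5 − 36.8 L) = 5584 J.
Step 2 (isochoric): W = 0 (constant volume).
W_total = 5584 + 0 = 5584 J.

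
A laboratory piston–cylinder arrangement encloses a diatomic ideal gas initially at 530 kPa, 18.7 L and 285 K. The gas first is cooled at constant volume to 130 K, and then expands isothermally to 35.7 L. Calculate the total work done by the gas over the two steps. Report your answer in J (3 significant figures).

Step 1 (isochoric): W = 0 (constant volume).
After step 1: P = 241.8 kPa (V unchanged).
Step 2 (isothermal): W = P₁V₁ ln(V₂/V₁) = (4521) ln(35.7/18.7) = 2923 J.
W_total = 0 + 2923 = 2923 J.

W_total ≈ 2920 J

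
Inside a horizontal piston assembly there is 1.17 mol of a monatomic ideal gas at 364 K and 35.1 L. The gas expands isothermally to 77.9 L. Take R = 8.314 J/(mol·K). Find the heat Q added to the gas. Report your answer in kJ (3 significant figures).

Q ≈ 2.82 kJ

Isothermal ⇒ ΔU = 0, so Q = W = nRT ln(V₂/V₁).
Q = (1.17)(8.314)(364) ln(77.9/35.1) = 3541 × 0.7972 = 2823 J.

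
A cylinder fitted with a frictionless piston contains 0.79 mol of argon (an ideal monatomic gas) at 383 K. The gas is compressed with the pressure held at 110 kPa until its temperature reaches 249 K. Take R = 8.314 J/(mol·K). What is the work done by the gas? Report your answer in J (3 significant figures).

Isobaric: W = P ΔV = nR ΔT.
W = (0.79)(8.314)(249 − 383) = -880.1 J.

W ≈ -880 J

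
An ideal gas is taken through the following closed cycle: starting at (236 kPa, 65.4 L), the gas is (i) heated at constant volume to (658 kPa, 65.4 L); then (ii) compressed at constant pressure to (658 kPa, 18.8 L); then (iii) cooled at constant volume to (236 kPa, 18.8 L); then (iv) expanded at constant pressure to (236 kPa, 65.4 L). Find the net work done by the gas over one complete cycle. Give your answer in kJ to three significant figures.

W_net ≈ -19.7 kJ

Constant-volume legs do no work.
W(ii) = (658)(18.8 − 65.4) = -30663 J; W(iv) = (236)(65.4 − 18.8) = 10998 J.
W_net = -30663 + 10998 = -19665 J (the counter-clockwise enclosed area).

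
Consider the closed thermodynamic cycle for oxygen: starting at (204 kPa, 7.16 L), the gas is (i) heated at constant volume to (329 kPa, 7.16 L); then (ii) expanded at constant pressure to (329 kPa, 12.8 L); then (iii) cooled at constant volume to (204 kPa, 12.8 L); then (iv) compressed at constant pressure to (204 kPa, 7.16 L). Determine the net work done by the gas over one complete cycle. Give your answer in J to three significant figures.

Constant-volume legs do no work.
W(ii) = (329)(12.8 − 7.16) = 1856 J; W(iv) = (204)(7.16 − 12.8) = -1151 J.
W_net = 1856 − 1151 = 705 J (the clockwise enclosed area).

W_net ≈ 705 J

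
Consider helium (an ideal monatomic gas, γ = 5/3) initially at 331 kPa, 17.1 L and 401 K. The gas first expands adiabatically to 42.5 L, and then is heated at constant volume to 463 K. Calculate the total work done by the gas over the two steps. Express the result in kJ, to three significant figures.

W_total ≈ 3.86 kJ

Step 1 (adiabatic): W = (P₁V₁ − P₂V₂)/(γ−1) = (5660 − 3085)/0.667 = 3863 J.
Step 2 (isochoric): W = 0 (constant volume).
W_total = 3863 + 0 = 3863 J.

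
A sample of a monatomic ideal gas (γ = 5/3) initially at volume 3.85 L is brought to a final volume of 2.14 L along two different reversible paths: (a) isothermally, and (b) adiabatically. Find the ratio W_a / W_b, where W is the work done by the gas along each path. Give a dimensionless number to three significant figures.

W_a / W_b ≈ 0.817

Path (a) isothermal: W = P₁V₁ ln(V₂/V₁) → W_a/(P₁V₁) = -0.5873.
Path (b) adiabatic: W = P₁V₁(1 − (V₁/V₂)^(γ−1))/(γ−1) → W_b/(P₁V₁) = -0.7188.
W_a / W_b = -0.5873 / -0.7188 = 0.817.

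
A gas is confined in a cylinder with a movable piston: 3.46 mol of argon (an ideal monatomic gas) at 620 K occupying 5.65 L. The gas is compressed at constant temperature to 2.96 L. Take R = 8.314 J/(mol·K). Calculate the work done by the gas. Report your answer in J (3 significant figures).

Isothermal: W = nRT ln(V₂/V₁).
W = (3.46)(8.314)(620) × ln(2.96/5.65)
  = 17835 × -0.6465
W_by_gas = -11530 J.

W ≈ -11500 J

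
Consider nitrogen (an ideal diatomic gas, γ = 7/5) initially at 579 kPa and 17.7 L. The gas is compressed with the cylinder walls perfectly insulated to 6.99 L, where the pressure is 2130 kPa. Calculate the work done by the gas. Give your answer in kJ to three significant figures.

Adiabatic: W = (P₁V₁ − P₂V₂)/(γ − 1) with γ = 7/5.
P₁V₁ = 10248 J, P₂V₂ = 14889 J.
W = (10248 − 14889) / 0.4 = -11601 J.

W ≈ -11.6 kJ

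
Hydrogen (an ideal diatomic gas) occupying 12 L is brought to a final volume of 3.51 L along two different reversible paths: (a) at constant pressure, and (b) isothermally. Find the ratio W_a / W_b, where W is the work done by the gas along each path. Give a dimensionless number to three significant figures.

W_a / W_b ≈ 0.576

Path (a) isobaric: W = P₁(V₂ − V₁) → W_a/(P₁V₁) = -0.7075.
Path (b) isothermal: W = P₁V₁ ln(V₂/V₁) → W_b/(P₁V₁) = -1.229.
W_a / W_b = -0.7075 / -1.229 = 0.5755.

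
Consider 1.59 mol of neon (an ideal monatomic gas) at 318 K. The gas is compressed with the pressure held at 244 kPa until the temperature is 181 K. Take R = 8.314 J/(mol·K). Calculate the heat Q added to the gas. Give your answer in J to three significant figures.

Isobaric: W = nRΔT = (1.59)(8.314)(-137) = -1811 J.
ΔU = nCᵥΔT with Cᵥ = 3R/2: ΔU = (1.59)(12.47)(-137) = -2717 J.
Q = ΔU + W = -2717 − 1811 = -4528 J.

Q ≈ -4530 J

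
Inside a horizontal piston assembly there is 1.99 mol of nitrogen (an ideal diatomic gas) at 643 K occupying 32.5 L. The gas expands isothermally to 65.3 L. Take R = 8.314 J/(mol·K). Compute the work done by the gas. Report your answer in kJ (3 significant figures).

W ≈ 7.42 kJ

Isothermal: W = nRT ln(V₂/V₁).
W = (1.99)(8.314)(643) × ln(65.3/32.5)
  = 10638 × 0.6978
W_by_gas = 7423 J.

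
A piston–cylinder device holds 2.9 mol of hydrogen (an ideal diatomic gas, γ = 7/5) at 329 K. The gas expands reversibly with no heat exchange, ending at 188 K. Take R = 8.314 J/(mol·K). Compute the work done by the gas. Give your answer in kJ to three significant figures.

Adiabatic ⇒ Q = 0, so W_by = −ΔU = nCᵥ(T₁ − T₂).
Cᵥ = 5R/2 = 20.79 J/(mol·K).
W = (2.9)(20.79)(329 − 188) = 8499 J.

W ≈ 8.50 kJ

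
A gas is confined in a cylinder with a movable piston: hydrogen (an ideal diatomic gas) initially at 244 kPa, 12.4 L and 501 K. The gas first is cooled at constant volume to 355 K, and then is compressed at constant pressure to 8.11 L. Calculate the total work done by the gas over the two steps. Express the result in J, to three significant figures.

W_total ≈ -742 J

Step 1 (isochoric): W = 0 (constant volume).
After step 1: P = 172.9 kPa (V unchanged).
Step 2 (isobaric): W = PΔV = (172.9 kPa)(8.11 − 12.4 L) = -741.7 J.
W_total = 0 − 741.7 = -741.7 J.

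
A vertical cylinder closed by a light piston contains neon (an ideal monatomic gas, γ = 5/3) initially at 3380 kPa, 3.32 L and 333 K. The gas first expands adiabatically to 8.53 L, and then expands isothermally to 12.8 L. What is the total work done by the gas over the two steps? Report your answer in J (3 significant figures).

Step 1 (adiabatic): W = (P₁V₁ − P₂V₂)/(γ−1) = (11222 − 5982)/0.667 = 7859 J.
After step 1: P = 701.3 kPa, V = 8.53 L, T = 177.5 K.
Step 2 (isothermal): W = P₁V₁ ln(V₂/V₁) = (5982) ln(12.8/8.53) = 2428 J.
W_total = 7859 + 2428 = 10287 J.

W_total ≈ 10300 J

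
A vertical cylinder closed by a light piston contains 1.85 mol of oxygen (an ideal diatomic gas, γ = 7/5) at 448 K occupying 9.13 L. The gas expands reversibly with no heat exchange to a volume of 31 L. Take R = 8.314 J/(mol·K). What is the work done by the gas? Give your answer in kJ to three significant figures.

W ≈ 6.66 kJ

Adiabatic: TV^(γ−1) = const with γ = 7/5.
T₂ = T₁ (V₁/V₂)^(γ−1) = 448 × (9.13/31)^0.4 = 448 × 0.6133 = 274.7 K.
W_by = nCᵥ(T₁ − T₂) = (1.85)(20.79)(448 − 274.7) = 6662 J.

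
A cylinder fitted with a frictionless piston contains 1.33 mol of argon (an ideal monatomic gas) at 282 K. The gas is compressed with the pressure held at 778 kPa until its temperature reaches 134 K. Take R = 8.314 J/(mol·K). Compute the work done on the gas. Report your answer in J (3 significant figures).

W ≈ 1640 J

Isobaric: W = P ΔV = nR ΔT.
W = (1.33)(8.314)(134 − 282) = -1637 J.
Work on gas = −W_by = 1637 J.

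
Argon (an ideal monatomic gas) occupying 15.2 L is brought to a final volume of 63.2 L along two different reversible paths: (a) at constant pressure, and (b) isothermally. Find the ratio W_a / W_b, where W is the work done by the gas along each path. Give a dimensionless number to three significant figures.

W_a / W_b ≈ 2.22

Path (a) isobaric: W = P₁(V₂ − V₁) → W_a/(P₁V₁) = 3.158.
Path (b) isothermal: W = P₁V₁ ln(V₂/V₁) → W_b/(P₁V₁) = 1.425.
W_a / W_b = 3.158 / 1.425 = 2.216.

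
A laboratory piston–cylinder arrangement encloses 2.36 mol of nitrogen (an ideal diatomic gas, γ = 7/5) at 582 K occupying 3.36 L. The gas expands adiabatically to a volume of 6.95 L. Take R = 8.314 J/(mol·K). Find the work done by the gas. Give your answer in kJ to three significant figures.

Adiabatic: TV^(γ−1) = const with γ = 7/5.
T₂ = T₁ (V₁/V₂)^(γ−1) = 582 × (3.36/6.95)^0.4 = 582 × 0.7477 = 435.2 K.
W_by = nCᵥ(T₁ − T₂) = (2.36)(20.79)(582 − 435.2) = 7202 J.

W ≈ 7.20 kJ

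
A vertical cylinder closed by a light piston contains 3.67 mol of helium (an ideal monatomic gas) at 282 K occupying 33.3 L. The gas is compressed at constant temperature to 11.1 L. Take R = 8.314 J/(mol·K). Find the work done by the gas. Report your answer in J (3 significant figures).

W ≈ -9450 J

Isothermal: W = nRT ln(V₂/V₁).
W = (3.67)(8.314)(282) × ln(11.1/33.3)
  = 8604 × -1.099
W_by_gas = -9453 J.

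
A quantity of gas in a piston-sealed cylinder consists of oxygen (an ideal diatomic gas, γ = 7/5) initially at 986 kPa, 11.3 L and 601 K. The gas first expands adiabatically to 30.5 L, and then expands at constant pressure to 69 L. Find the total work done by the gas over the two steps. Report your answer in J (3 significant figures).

W_total ≈ 18600 J

Step 1 (adiabatic): W = (P₁V₁ − P₂V₂)/(γ−1) = (11142 − 7490)/0.4 = 9130 J.
After step 1: P = 245.6 kPa, V = 30.5 L, T = 404 K.
Step 2 (isobaric): W = PΔV = (245.6 kPa)(69 − 30.5 L) = 9454 J.
W_total = 9130 + 9454 = 18584 J.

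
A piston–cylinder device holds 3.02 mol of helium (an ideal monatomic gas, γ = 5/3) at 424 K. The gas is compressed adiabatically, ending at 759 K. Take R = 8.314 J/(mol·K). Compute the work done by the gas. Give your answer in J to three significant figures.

W ≈ -12600 J

Adiabatic ⇒ Q = 0, so W_by = −ΔU = nCᵥ(T₁ − T₂).
Cᵥ = 3R/2 = 12.47 J/(mol·K).
W = (3.02)(12.47)(424 − 759) = -12617 J.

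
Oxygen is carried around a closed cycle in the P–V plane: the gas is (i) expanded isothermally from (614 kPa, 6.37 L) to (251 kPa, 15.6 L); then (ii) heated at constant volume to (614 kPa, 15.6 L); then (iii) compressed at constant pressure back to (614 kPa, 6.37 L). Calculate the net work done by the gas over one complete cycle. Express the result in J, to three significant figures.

Leg (i): W = PᵢVᵢ ln(V_f/Vᵢ) = (3911) ln(15.6/6.37) = 3503 J.
Leg (ii): W = 0.
Leg (iii): W = PΔV = (614)(6.37 − 15.6) = -5667 J.
W_net = 3503 − 5667 = -2164 J.

W_net ≈ -2160 J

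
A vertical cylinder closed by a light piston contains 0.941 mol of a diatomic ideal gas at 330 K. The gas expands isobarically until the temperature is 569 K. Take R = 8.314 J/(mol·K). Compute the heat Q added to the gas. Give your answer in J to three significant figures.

Q ≈ 6540 J

Isobaric: W = nRΔT = (0.941)(8.314)(239) = 1870 J.
ΔU = nCᵥΔT with Cᵥ = 5R/2: ΔU = (0.941)(20.79)(239) = 4675 J.
Q = ΔU + W = 4675 + 1870 = 6544 J.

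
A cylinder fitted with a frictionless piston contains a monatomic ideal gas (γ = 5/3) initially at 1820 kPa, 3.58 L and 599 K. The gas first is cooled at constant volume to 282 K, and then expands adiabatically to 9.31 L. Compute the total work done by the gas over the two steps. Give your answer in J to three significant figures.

W_total ≈ 2170 J

Step 1 (isochoric): W = 0 (constant volume).
After step 1: P = 856.8 kPa (V unchanged).
Step 2 (adiabatic): W = (P₁V₁ − P₂V₂)/(γ−1) = (3067 − 1622)/0.667 = 2168 J.
W_total = 0 + 2168 = 2168 J.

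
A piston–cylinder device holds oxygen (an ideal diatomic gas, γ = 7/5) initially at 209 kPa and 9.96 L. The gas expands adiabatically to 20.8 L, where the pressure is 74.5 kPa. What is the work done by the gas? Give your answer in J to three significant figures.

Adiabatic: W = (P₁V₁ − P₂V₂)/(γ − 1) with γ = 7/5.
P₁V₁ = 2082 J, P₂V₂ = 1550 J.
W = (2082 − 1550) / 0.4 = 1330 J.

W ≈ 1330 J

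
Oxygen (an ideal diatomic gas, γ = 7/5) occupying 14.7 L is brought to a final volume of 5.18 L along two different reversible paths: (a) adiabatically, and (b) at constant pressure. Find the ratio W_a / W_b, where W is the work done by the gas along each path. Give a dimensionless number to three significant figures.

W_a / W_b ≈ 2.00

Path (a) adiabatic: W = P₁V₁(1 − (V₁/V₂)^(γ−1))/(γ−1) → W_a/(P₁V₁) = -1.294.
Path (b) isobaric: W = P₁(V₂ − V₁) → W_b/(P₁V₁) = -0.6476.
W_a / W_b = -1.294 / -0.6476 = 1.999.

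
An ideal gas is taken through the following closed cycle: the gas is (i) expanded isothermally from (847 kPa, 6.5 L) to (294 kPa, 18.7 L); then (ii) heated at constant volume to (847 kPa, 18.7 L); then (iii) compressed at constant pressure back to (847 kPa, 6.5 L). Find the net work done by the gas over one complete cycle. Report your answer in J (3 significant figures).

Leg (i): W = PᵢVᵢ ln(V_f/Vᵢ) = (5506) ln(18.7/6.5) = 5818 J.
Leg (ii): W = 0.
Leg (iii): W = PΔV = (847)(6.5 − 18.7) = -10333 J.
W_net = 5818 − 10333 = -4516 J.

W_net ≈ -4520 J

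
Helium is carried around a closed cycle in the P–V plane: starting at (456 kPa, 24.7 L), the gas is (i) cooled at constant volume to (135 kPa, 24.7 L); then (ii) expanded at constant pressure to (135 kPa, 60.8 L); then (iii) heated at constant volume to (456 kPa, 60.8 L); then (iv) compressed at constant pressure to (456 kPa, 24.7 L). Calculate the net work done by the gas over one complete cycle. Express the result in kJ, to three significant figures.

W_net ≈ -11.6 kJ

Constant-volume legs do no work.
W(ii) = (135)(60.8 − 24.7) = 4873 J; W(iv) = (456)(24.7 − 60.8) = -16462 J.
W_net = 4873 − 16462 = -11588 J (the counter-clockwise enclosed area).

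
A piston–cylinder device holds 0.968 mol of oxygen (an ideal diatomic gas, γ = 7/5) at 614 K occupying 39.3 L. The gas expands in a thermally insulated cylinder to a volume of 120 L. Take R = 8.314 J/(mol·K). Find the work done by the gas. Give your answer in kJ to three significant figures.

W ≈ 4.45 kJ

Adiabatic: TV^(γ−1) = const with γ = 7/5.
T₂ = T₁ (V₁/V₂)^(γ−1) = 614 × (39.3/120)^0.4 = 614 × 0.6399 = 392.9 K.
W_by = nCᵥ(T₁ − T₂) = (0.968)(20.79)(614 − 392.9) = 4449 J.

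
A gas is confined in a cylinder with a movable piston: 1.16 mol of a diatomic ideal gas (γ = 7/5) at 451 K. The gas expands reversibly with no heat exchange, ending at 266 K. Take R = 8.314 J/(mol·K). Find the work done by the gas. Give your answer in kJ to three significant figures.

W ≈ 4.46 kJ

Adiabatic ⇒ Q = 0, so W_by = −ΔU = nCᵥ(T₁ − T₂).
Cᵥ = 5R/2 = 20.79 J/(mol·K).
W = (1.16)(20.79)(451 − 266) = 4460 J.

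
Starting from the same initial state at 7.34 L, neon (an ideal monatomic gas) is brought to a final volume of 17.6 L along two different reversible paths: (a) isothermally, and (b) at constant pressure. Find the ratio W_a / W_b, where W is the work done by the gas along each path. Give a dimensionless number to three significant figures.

Path (a) isothermal: W = P₁V₁ ln(V₂/V₁) → W_a/(P₁V₁) = 0.8746.
Path (b) isobaric: W = P₁(V₂ − V₁) → W_b/(P₁V₁) = 1.398.
W_a / W_b = 0.8746 / 1.398 = 0.6257.

W_a / W_b ≈ 0.626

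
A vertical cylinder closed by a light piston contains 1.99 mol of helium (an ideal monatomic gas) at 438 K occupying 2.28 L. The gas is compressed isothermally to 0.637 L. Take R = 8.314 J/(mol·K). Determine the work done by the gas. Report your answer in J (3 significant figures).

W ≈ -9240 J

Isothermal: W = nRT ln(V₂/V₁).
W = (1.99)(8.314)(438) × ln(0.637/2.28)
  = 7247 × -1.275
W_by_gas = -9241 J.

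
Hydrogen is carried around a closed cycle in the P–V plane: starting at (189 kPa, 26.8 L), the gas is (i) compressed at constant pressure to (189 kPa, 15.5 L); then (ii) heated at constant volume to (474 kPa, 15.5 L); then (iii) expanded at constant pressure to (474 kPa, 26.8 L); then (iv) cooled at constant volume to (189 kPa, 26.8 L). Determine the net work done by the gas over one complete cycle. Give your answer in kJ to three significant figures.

W_net ≈ 3.22 kJ

Constant-volume legs do no work.
W(i) = (189)(15.5 − 26.8) = -2136 J; W(iii) = (474)(26.8 − 15.5) = 5356 J.
W_net = -2136 + 5356 = 3221 J (the clockwise enclosed area).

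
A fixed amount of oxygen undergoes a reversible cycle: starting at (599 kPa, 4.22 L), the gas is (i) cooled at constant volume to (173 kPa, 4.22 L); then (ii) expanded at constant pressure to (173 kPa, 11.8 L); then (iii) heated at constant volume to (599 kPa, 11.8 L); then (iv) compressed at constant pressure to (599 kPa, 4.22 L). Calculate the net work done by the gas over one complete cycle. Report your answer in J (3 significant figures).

W_net ≈ -3230 J

Constant-volume legs do no work.
W(ii) = (173)(11.8 − 4.22) = 1311 J; W(iv) = (599)(4.22 − 11.8) = -4540 J.
W_net = 1311 − 4540 = -3229 J (the counter-clockwise enclosed area).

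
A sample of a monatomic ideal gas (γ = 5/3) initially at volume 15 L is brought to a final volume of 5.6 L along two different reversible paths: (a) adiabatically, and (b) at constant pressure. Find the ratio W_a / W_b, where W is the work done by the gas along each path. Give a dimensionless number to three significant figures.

W_a / W_b ≈ 2.22

Path (a) adiabatic: W = P₁V₁(1 − (V₁/V₂)^(γ−1))/(γ−1) → W_a/(P₁V₁) = -1.393.
Path (b) isobaric: W = P₁(V₂ − V₁) → W_b/(P₁V₁) = -0.6267.
W_a / W_b = -1.393 / -0.6267 = 2.223.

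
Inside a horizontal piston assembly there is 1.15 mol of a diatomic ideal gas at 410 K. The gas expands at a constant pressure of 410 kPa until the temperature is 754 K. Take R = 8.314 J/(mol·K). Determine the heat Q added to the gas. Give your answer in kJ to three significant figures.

Isobaric: W = nRΔT = (1.15)(8.314)(344) = 3289 J.
ΔU = nCᵥΔT with Cᵥ = 5R/2: ΔU = (1.15)(20.79)(344) = 8223 J.
Q = ΔU + W = 8223 + 3289 = 11512 J.

Q ≈ 11.5 kJ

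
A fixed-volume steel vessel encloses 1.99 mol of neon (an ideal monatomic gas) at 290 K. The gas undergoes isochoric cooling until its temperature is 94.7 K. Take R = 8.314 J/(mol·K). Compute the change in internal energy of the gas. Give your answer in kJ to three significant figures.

Constant volume ⇒ W = 0, so Q = ΔU = nCᵥΔT with Cᵥ = 3R/2 = 12.47 J/(mol·K).
ΔU = (1.99)(12.47)(94.7 − 290) = -4847 J.

ΔU ≈ -4.85 kJ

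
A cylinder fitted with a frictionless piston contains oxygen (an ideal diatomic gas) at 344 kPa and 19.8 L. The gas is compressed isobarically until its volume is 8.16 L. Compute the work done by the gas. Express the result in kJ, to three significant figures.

Isobaric: W = P ΔV.
W = (344 kPa)(8.16 − 19.8 L) = (344)(-11.64) = -4004 J.

W ≈ -4.00 kJ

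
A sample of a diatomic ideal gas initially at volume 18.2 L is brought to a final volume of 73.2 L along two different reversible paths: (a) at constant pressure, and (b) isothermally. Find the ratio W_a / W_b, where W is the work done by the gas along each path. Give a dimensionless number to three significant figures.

Path (a) isobaric: W = P₁(V₂ − V₁) → W_a/(P₁V₁) = 3.022.
Path (b) isothermal: W = P₁V₁ ln(V₂/V₁) → W_b/(P₁V₁) = 1.392.
W_a / W_b = 3.022 / 1.392 = 2.171.

W_a / W_b ≈ 2.17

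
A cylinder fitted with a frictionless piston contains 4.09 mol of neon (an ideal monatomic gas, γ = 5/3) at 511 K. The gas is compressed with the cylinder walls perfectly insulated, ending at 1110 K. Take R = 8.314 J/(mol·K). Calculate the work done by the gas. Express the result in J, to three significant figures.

Adiabatic ⇒ Q = 0, so W_by = −ΔU = nCᵥ(T₁ − T₂).
Cᵥ = 3R/2 = 12.47 J/(mol·K).
W = (4.09)(12.47)(511 − 1110) = -30553 J.

W ≈ -30600 J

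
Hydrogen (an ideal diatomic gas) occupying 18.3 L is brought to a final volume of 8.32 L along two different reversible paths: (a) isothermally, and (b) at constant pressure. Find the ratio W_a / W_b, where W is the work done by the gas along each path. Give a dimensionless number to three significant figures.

W_a / W_b ≈ 1.45

Path (a) isothermal: W = P₁V₁ ln(V₂/V₁) → W_a/(P₁V₁) = -0.7882.
Path (b) isobaric: W = P₁(V₂ − V₁) → W_b/(P₁V₁) = -0.5454.
W_a / W_b = -0.7882 / -0.5454 = 1.445.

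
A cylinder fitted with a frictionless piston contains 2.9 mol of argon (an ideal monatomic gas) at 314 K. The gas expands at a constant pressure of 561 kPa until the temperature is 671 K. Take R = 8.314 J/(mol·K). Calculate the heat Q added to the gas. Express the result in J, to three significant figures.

Isobaric: W = nRΔT = (2.9)(8.314)(357) = 8607 J.
ΔU = nCᵥΔT with Cᵥ = 3R/2: ΔU = (2.9)(12.47)(357) = 12911 J.
Q = ΔU + W = 12911 + 8607 = 21519 J.

Q ≈ 21500 J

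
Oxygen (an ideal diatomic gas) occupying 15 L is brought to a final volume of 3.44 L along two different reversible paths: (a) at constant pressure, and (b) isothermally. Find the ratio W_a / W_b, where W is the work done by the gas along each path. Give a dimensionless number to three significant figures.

Path (a) isobaric: W = P₁(V₂ − V₁) → W_a/(P₁V₁) = -0.7707.
Path (b) isothermal: W = P₁V₁ ln(V₂/V₁) → W_b/(P₁V₁) = -1.473.
W_a / W_b = -0.7707 / -1.473 = 0.5233.

W_a / W_b ≈ 0.523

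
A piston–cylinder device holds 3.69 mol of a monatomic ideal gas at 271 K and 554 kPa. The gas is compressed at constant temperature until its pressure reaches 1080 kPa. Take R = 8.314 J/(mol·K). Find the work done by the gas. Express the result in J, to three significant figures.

W ≈ -5550 J

Isothermal process: W = nRT ln(V₂/V₁) = nRT ln(P₁/P₂).
W = (3.69)(8.314)(271) × ln(554/1080)
  = 8314 × ln(0.513) = 8314 × -0.6676
W_by_gas = -5550 J.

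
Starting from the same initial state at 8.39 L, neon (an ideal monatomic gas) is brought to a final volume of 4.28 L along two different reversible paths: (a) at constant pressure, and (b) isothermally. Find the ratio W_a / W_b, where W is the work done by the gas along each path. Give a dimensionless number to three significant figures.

W_a / W_b ≈ 0.728

Path (a) isobaric: W = P₁(V₂ − V₁) → W_a/(P₁V₁) = -0.4899.
Path (b) isothermal: W = P₁V₁ ln(V₂/V₁) → W_b/(P₁V₁) = -0.6731.
W_a / W_b = -0.4899 / -0.6731 = 0.7278.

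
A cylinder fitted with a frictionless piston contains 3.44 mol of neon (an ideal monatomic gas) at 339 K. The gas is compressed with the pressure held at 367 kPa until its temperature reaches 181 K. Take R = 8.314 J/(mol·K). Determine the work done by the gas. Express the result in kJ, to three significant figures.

Isobaric: W = P ΔV = nR ΔT.
W = (3.44)(8.314)(181 − 339) = -4519 J.

W ≈ -4.52 kJ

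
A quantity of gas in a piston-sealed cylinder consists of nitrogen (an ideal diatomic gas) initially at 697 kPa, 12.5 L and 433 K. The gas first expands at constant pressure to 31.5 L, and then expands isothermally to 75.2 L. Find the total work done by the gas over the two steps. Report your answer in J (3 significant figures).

Step 1 (isobaric): W = PΔV = (697 kPa)(31.5 − 12.5 L) = 13243 J.
After step 1: P = 697 kPa, V = 31.5 L, T = 1091 K.
Step 2 (isothermal): W = P₁V₁ ln(V₂/V₁) = (21956) ln(75.2/31.5) = 19105 J.
W_total = 13243 + 19105 = 32348 J.

W_total ≈ 32300 J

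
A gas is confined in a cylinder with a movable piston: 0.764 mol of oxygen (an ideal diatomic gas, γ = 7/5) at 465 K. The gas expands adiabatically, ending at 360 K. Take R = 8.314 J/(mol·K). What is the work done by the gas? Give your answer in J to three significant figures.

W ≈ 1670 J

Adiabatic ⇒ Q = 0, so W_by = −ΔU = nCᵥ(T₁ − T₂).
Cᵥ = 5R/2 = 20.79 J/(mol·K).
W = (0.764)(20.79)(465 − 360) = 1667 J.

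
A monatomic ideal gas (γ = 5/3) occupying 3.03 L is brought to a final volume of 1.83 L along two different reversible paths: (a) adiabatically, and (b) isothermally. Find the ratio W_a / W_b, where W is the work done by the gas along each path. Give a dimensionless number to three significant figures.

W_a / W_b ≈ 1.19

Path (a) adiabatic: W = P₁V₁(1 − (V₁/V₂)^(γ−1))/(γ−1) → W_a/(P₁V₁) = -0.5994.
Path (b) isothermal: W = P₁V₁ ln(V₂/V₁) → W_b/(P₁V₁) = -0.5042.
W_a / W_b = -0.5994 / -0.5042 = 1.189.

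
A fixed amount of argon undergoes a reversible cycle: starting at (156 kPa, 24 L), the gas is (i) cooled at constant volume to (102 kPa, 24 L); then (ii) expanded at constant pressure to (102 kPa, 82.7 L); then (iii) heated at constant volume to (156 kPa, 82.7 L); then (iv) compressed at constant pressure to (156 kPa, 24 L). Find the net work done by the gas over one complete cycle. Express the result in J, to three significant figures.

W_net ≈ -3170 J

Constant-volume legs do no work.
W(ii) = (102)(82.7 − 24) = 5987 J; W(iv) = (156)(24 − 82.7) = -9157 J.
W_net = 5987 − 9157 = -3170 J (the counter-clockwise enclosed area).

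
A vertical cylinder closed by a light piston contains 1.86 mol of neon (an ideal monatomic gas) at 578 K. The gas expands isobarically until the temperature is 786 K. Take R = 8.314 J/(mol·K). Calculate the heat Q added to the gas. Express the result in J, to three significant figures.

Q ≈ 8040 J

Isobaric: W = nRΔT = (1.86)(8.314)(208) = 3217 J.
ΔU = nCᵥΔT with Cᵥ = 3R/2: ΔU = (1.86)(12.47)(208) = 4825 J.
Q = ΔU + W = 4825 + 3217 = 8041 J.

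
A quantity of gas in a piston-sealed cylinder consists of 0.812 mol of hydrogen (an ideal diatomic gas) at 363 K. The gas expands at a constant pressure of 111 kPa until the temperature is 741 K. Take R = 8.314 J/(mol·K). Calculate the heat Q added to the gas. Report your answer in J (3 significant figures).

Isobaric: W = nRΔT = (0.812)(8.314)(378) = 2552 J.
ΔU = nCᵥΔT with Cᵥ = 5R/2: ΔU = (0.812)(20.79)(378) = 6380 J.
Q = ΔU + W = 6380 + 2552 = 8932 J.

Q ≈ 8930 J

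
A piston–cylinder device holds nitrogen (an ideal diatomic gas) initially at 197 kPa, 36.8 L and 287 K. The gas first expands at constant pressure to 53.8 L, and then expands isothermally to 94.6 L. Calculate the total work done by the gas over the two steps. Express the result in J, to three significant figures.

Step 1 (isobaric): W = PΔV = (197 kPa)(53.8 − 36.8 L) = 3349 J.
After step 1: P = 197 kPa, V = 53.8 L, T = 419.6 K.
Step 2 (isothermal): W = P₁V₁ ln(V₂/V₁) = (10599) ln(94.6/53.8) = 5982 J.
W_total = 3349 + 5982 = 9331 J.

W_total ≈ 9330 J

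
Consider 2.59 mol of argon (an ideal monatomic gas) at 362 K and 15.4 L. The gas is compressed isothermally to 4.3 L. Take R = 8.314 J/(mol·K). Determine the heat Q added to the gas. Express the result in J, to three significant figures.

Q ≈ -9940 J

Isothermal ⇒ ΔU = 0, so Q = W = nRT ln(V₂/V₁).
Q = (2.59)(8.314)(362) ln(4.3/15.4) = 7795 × -1.276 = -9945 J.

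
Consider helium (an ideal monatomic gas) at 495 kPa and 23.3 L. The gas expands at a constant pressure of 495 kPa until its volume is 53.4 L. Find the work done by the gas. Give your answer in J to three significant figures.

W ≈ 14900 J

Isobaric: W = P ΔV.
W = (495 kPa)(53.4 − 23.3 L) = (495)(30.1) = 14899 J.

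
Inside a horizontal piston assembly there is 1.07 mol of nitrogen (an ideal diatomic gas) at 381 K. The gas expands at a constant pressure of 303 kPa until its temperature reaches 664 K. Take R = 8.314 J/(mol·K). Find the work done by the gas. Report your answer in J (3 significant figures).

W ≈ 2520 J

Isobaric: W = P ΔV = nR ΔT.
W = (1.07)(8.314)(664 − 381) = 2518 J.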